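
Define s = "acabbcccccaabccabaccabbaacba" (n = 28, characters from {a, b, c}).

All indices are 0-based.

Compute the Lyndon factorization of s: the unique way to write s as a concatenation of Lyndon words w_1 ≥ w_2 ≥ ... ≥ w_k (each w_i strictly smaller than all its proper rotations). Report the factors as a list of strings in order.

emit factor 1: 'ac' (i=0, period=2)
emit factor 2: 'abbccccc' (i=2, period=8)
emit factor 3: 'aabccabaccabbaacb' (i=10, period=17)
emit factor 4: 'a' (i=27, period=1)

["ac", "abbccccc", "aabccabaccabbaacb", "a"]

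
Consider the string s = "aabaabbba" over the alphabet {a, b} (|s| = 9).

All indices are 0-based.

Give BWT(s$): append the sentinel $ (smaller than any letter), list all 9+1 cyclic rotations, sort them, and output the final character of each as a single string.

rank  rotation    last
    0  $aabaabbba  a
    1  a$aabaabbb  b
    2  aabaabbba$  $
    3  aabbba$aab  b
    4  abaabbba$a  a
    5  abbba$aaba  a
    6  ba$aabaabb  b
    7  baabbba$aa  a
    8  bba$aabaab  b
    9  bbba$aabaa  a

ab$baababa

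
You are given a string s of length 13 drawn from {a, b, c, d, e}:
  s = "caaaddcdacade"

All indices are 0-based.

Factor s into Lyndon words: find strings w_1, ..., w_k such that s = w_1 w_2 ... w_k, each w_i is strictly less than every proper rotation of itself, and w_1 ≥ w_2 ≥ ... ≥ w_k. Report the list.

emit factor 1: 'c' (i=0, period=1)
emit factor 2: 'aaaddcdacade' (i=1, period=12)

["c", "aaaddcdacade"]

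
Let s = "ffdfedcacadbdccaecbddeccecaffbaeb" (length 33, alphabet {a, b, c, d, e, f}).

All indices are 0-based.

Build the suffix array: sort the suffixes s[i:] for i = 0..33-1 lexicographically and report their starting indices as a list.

[7, 9, 30, 15, 26, 32, 29, 11, 18, 6, 8, 14, 25, 17, 13, 22, 23, 10, 5, 12, 19, 20, 2, 31, 24, 16, 21, 4, 28, 1, 3, 27, 0]

rank | idx | suffix
   0 |   7 | acadbdccaecbddeccecaffbaeb
   1 |   9 | adbdccaecbddeccecaffbaeb
   2 |  30 | aeb
   3 |  15 | aecbddeccecaffbaeb
   4 |  26 | affbaeb
   5 |  32 | b
   6 |  29 | baeb
   7 |  11 | bdccaecbddeccecaffbaeb
   8 |  18 | bddeccecaffbaeb
   9 |   6 | cacadbdccaecbddeccecaffbaeb
  10 |   8 | cadbdccaecbddeccecaffbaeb
  11 |  14 | caecbddeccecaffbaeb
  12 |  25 | caffbaeb
  13 |  17 | cbddeccecaffbaeb
  14 |  13 | ccaecbddeccecaffbaeb
  15 |  22 | ccecaffbaeb
  16 |  23 | cecaffbaeb
  17 |  10 | dbdccaecbddeccecaffbaeb
  18 |   5 | dcacadbdccaecbddeccecaffbaeb
  19 |  12 | dccaecbddeccecaffbaeb
  20 |  19 | ddeccecaffbaeb
  21 |  20 | deccecaffbaeb
  22 |   2 | dfedcacadbdccaecbddeccecaffbaeb
  23 |  31 | eb
  24 |  24 | ecaffbaeb
  25 |  16 | ecbddeccecaffbaeb
  26 |  21 | eccecaffbaeb
  27 |   4 | edcacadbdccaecbddeccecaffbaeb
  28 |  28 | fbaeb
  29 |   1 | fdfedcacadbdccaecbddeccecaffbaeb
  30 |   3 | fedcacadbdccaecbddeccecaffbaeb
  31 |  27 | ffbaeb
  32 |   0 | ffdfedcacadbdccaecbddeccecaffbaeb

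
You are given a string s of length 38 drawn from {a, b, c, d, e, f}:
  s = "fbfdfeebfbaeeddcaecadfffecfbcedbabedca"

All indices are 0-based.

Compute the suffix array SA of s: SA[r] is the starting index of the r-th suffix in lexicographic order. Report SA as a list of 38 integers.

rank→(start, suffix):
  0 → (37, 'a')
  1 → (32, 'abedca')
  2 → (19, 'adfffecfbcedbabedca')
  3 → (16, 'aecadfffecfbcedbabedca')
  4 → (10, 'aeeddcaecadfffecfbcedbabedca')
  5 → (31, 'babedca')
  6 → (9, 'baeeddcaecadfffecfbcedbabedca')
  7 → (27, 'bcedbabedca')
  8 → (33, 'bedca')
  9 → (7, 'bfbaeeddcaecadfffecfbcedbabedca')
  10 → (1, 'bfdfeebfbaeeddcaecadfffecfbcedbabedca')
  11 → (36, 'ca')
  12 → (18, 'cadfffecfbcedbabedca')
  13 → (15, 'caecadfffecfbcedbabedca')
  14 → (28, 'cedbabedca')
  15 → (25, 'cfbcedbabedca')
  16 → (30, 'dbabedca')
  17 → (35, 'dca')
  18 → (14, 'dcaecadfffecfbcedbabedca')
  19 → (13, 'ddcaecadfffecfbcedbabedca')
  20 → (3, 'dfeebfbaeeddcaecadfffecfbcedbabedca')
  21 → (20, 'dfffecfbcedbabedca')
  22 → (6, 'ebfbaeeddcaecadfffecfbcedbabedca')
  23 → (17, 'ecadfffecfbcedbabedca')
  24 → (24, 'ecfbcedbabedca')
  25 → (29, 'edbabedca')
  26 → (34, 'edca')
  27 → (12, 'eddcaecadfffecfbcedbabedca')
  28 → (5, 'eebfbaeeddcaecadfffecfbcedbabedca')
  29 → (11, 'eeddcaecadfffecfbcedbabedca')
  30 → (8, 'fbaeeddcaecadfffecfbcedbabedca')
  31 → (26, 'fbcedbabedca')
  32 → (0, 'fbfdfeebfbaeeddcaecadfffecfbcedbabedca')
  33 → (2, 'fdfeebfbaeeddcaecadfffecfbcedbabedca')
  34 → (23, 'fecfbcedbabedca')
  35 → (4, 'feebfbaeeddcaecadfffecfbcedbabedca')
  36 → (22, 'ffecfbcedbabedca')
  37 → (21, 'fffecfbcedbabedca')

[37, 32, 19, 16, 10, 31, 9, 27, 33, 7, 1, 36, 18, 15, 28, 25, 30, 35, 14, 13, 3, 20, 6, 17, 24, 29, 34, 12, 5, 11, 8, 26, 0, 2, 23, 4, 22, 21]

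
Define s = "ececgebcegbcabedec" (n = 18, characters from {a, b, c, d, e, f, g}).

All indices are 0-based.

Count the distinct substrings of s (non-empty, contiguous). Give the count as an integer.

155

rank→(start, suffix):
  0 → (12, 'abedec')
  1 → (10, 'bcabedec')
  2 → (6, 'bcegbcabedec')
  3 → (13, 'bedec')
  4 → (17, 'c')
  5 → (11, 'cabedec')
  6 → (1, 'cecgebcegbcabedec')
  7 → (7, 'cegbcabedec')
  8 → (3, 'cgebcegbcabedec')
  9 → (15, 'dec')
  10 → (5, 'ebcegbcabedec')
  11 → (16, 'ec')
  12 → (0, 'ececgebcegbcabedec')
  13 → (2, 'ecgebcegbcabedec')
  14 → (14, 'edec')
  15 → (8, 'egbcabedec')
  16 → (9, 'gbcabedec')
  17 → (4, 'gebcegbcabedec')

SA = [12, 10, 6, 13, 17, 11, 1, 7, 3, 15, 5, 16, 0, 2, 14, 8, 9, 4]
[i] adj suffixes → lcp
  [1] 12/10 → 0 ('')
  [2] 10/6 → 2 ('bc')
  [3] 6/13 → 1 ('b')
  [4] 13/17 → 0 ('')
  [5] 17/11 → 1 ('c')
  [6] 11/1 → 1 ('c')
  [7] 1/7 → 2 ('ce')
  [8] 7/3 → 1 ('c')
  [9] 3/15 → 0 ('')
  [10] 15/5 → 0 ('')
  [11] 5/16 → 1 ('e')
  [12] 16/0 → 2 ('ec')
  [13] 0/2 → 2 ('ec')
  [14] 2/14 → 1 ('e')
  [15] 14/8 → 1 ('e')
  [16] 8/9 → 0 ('')
  [17] 9/4 → 1 ('g')

n(n+1)/2 = 18·19/2 = 171
Σ LCP = 0 + 0 + 2 + 1 + 0 + 1 + 1 + 2 + 1 + 0 + 0 + 1 + 2 + 2 + 1 + 1 + 0 + 1 = 16
distinct = 171 − 16 = 155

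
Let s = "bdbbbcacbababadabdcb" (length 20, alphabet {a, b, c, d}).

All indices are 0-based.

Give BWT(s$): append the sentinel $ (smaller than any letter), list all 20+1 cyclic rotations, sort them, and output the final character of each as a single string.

bbbdcbccaadbb$abdaabb

rank  rotation               last
    0  $bdbbbcacbababadabdcb  b
    1  ababadabdcb$bdbbbcacb  b
    2  abadabdcb$bdbbbcacbab  b
    3  abdcb$bdbbbcacbababad  d
    4  acbababadabdcb$bdbbbc  c
    5  adabdcb$bdbbbcacbabab  b
    6  b$bdbbbcacbababadabdc  c
    7  bababadabdcb$bdbbbcac  c
    8  babadabdcb$bdbbbcacba  a
    9  badabdcb$bdbbbcacbaba  a
   10  bbbcacbababadabdcb$bd  d
   11  bbcacbababadabdcb$bdb  b
   12  bcacbababadabdcb$bdbb  b
   13  bdbbbcacbababadabdcb$  $
   14  bdcb$bdbbbcacbababada  a
   15  cacbababadabdcb$bdbbb  b
   16  cb$bdbbbcacbababadabd  d
   17  cbababadabdcb$bdbbbca  a
   18  dabdcb$bdbbbcacbababa  a
   19  dbbbcacbababadabdcb$b  b
   20  dcb$bdbbbcacbababadab  b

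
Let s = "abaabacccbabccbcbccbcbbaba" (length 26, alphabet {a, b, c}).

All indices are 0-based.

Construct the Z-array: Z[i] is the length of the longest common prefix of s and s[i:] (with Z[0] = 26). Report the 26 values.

Z[0]=26
i=1: i≥r, start 0; Z[1]=0
i=2: i≥r, start 0; Z[2]=1 grow→box=[2,3)
i=3: i≥r, start 0; Z[3]=3 grow→box=[3,6)
i=4: min(r-i=2, Z[1]=0)=0; Z[4]=0
i=5: min(r-i=1, Z[2]=1)=1; Z[5]=1
i=6: i≥r, start 0; Z[6]=0
i=7: i≥r, start 0; Z[7]=0
i=8: i≥r, start 0; Z[8]=0
i=9: i≥r, start 0; Z[9]=0
i=10: i≥r, start 0; Z[10]=2 grow→box=[10,12)
i=11: min(r-i=1, Z[1]=0)=0; Z[11]=0
i=12: i≥r, start 0; Z[12]=0
i=13: i≥r, start 0; Z[13]=0
i=14: i≥r, start 0; Z[14]=0
i=15: i≥r, start 0; Z[15]=0
i=16: i≥r, start 0; Z[16]=0
i=17: i≥r, start 0; Z[17]=0
i=18: i≥r, start 0; Z[18]=0
i=19: i≥r, start 0; Z[19]=0
i=20: i≥r, start 0; Z[20]=0
i=21: i≥r, start 0; Z[21]=0
i=22: i≥r, start 0; Z[22]=0
i=23: i≥r, start 0; Z[23]=3 grow→box=[23,26)
i=24: min(r-i=2, Z[1]=0)=0; Z[24]=0
i=25: min(r-i=1, Z[2]=1)=1; Z[25]=1

[26, 0, 1, 3, 0, 1, 0, 0, 0, 0, 2, 0, 0, 0, 0, 0, 0, 0, 0, 0, 0, 0, 0, 3, 0, 1]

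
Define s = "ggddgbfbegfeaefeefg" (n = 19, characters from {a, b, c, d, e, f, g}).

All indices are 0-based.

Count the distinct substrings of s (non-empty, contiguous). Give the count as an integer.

rank→(start, suffix):
  0 → (12, 'aefeefg')
  1 → (7, 'begfeaefeefg')
  2 → (5, 'bfbegfeaefeefg')
  3 → (2, 'ddgbfbegfeaefeefg')
  4 → (3, 'dgbfbegfeaefeefg')
  5 → (11, 'eaefeefg')
  6 → (15, 'eefg')
  7 → (13, 'efeefg')
  8 → (16, 'efg')
  9 → (8, 'egfeaefeefg')
  10 → (6, 'fbegfeaefeefg')
  11 → (10, 'feaefeefg')
  12 → (14, 'feefg')
  13 → (17, 'fg')
  14 → (18, 'g')
  15 → (4, 'gbfbegfeaefeefg')
  16 → (1, 'gddgbfbegfeaefeefg')
  17 → (9, 'gfeaefeefg')
  18 → (0, 'ggddgbfbegfeaefeefg')

SA = [12, 7, 5, 2, 3, 11, 15, 13, 16, 8, 6, 10, 14, 17, 18, 4, 1, 9, 0]
[i] adj suffixes → lcp
  [1] 12/7 → 0 ('')
  [2] 7/5 → 1 ('b')
  [3] 5/2 → 0 ('')
  [4] 2/3 → 1 ('d')
  [5] 3/11 → 0 ('')
  [6] 11/15 → 1 ('e')
  [7] 15/13 → 1 ('e')
  [8] 13/16 → 2 ('ef')
  [9] 16/8 → 1 ('e')
  [10] 8/6 → 0 ('')
  [11] 6/10 → 1 ('f')
  [12] 10/14 → 2 ('fe')
  [13] 14/17 → 1 ('f')
  [14] 17/18 → 0 ('')
  [15] 18/4 → 1 ('g')
  [16] 4/1 → 1 ('g')
  [17] 1/9 → 1 ('g')
  [18] 9/0 → 1 ('g')

n(n+1)/2 = 19·20/2 = 190
Σ LCP = 0 + 0 + 1 + 0 + 1 + 0 + 1 + 1 + 2 + 1 + 0 + 1 + 2 + 1 + 0 + 1 + 1 + 1 + 1 = 15
distinct = 190 − 15 = 175

175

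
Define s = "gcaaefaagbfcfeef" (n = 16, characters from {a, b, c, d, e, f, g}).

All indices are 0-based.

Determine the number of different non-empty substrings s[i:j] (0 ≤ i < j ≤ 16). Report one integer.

124

sorted suffixes:
  #0 SA[0]=2  'aaefaagbfcfeef'
  #1 SA[1]=6  'aagbfcfeef'
  #2 SA[2]=3  'aefaagbfcfeef'
  #3 SA[3]=7  'agbfcfeef'
  #4 SA[4]=9  'bfcfeef'
  #5 SA[5]=1  'caaefaagbfcfeef'
  #6 SA[6]=11  'cfeef'
  #7 SA[7]=13  'eef'
  #8 SA[8]=14  'ef'
  #9 SA[9]=4  'efaagbfcfeef'
  #10 SA[10]=15  'f'
  #11 SA[11]=5  'faagbfcfeef'
  #12 SA[12]=10  'fcfeef'
  #13 SA[13]=12  'feef'
  #14 SA[14]=8  'gbfcfeef'
  #15 SA[15]=0  'gcaaefaagbfcfeef'

SA = [2, 6, 3, 7, 9, 1, 11, 13, 14, 4, 15, 5, 10, 12, 8, 0]
rank  pair      lcp
   1  s[2:],s[6:]  2  'aa'
   2  s[6:],s[3:]  1  'a'
   3  s[3:],s[7:]  1  'a'
   4  s[7:],s[9:]  0  ''
   5  s[9:],s[1:]  0  ''
   6  s[1:],s[11:]  1  'c'
   7  s[11:],s[13:]  0  ''
   8  s[13:],s[14:]  1  'e'
   9  s[14:],s[4:]  2  'ef'
  10  s[4:],s[15:]  0  ''
  11  s[15:],s[5:]  1  'f'
  12  s[5:],s[10:]  1  'f'
  13  s[10:],s[12:]  1  'f'
  14  s[12:],s[8:]  0  ''
  15  s[8:],s[0:]  1  'g'

n(n+1)/2 = 16·17/2 = 136
Σ LCP = 0 + 2 + 1 + 1 + 0 + 0 + 1 + 0 + 1 + 2 + 0 + 1 + 1 + 1 + 0 + 1 = 12
distinct = 136 − 12 = 124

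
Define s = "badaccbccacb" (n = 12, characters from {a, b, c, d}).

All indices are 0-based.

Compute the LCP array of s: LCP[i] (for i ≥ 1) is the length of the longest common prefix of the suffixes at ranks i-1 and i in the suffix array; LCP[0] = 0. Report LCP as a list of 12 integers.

[0, 2, 1, 0, 1, 1, 0, 1, 2, 1, 2, 0]

rank→(start, suffix):
  0 → (9, 'acb')
  1 → (3, 'accbccacb')
  2 → (1, 'adaccbccacb')
  3 → (11, 'b')
  4 → (0, 'badaccbccacb')
  5 → (6, 'bccacb')
  6 → (8, 'cacb')
  7 → (10, 'cb')
  8 → (5, 'cbccacb')
  9 → (7, 'ccacb')
  10 → (4, 'ccbccacb')
  11 → (2, 'daccbccacb')

SA = [9, 3, 1, 11, 0, 6, 8, 10, 5, 7, 4, 2]
[i] adj suffixes → lcp
  [1] 9/3 → 2 ('ac')
  [2] 3/1 → 1 ('a')
  [3] 1/11 → 0 ('')
  [4] 11/0 → 1 ('b')
  [5] 0/6 → 1 ('b')
  [6] 6/8 → 0 ('')
  [7] 8/10 → 1 ('c')
  [8] 10/5 → 2 ('cb')
  [9] 5/7 → 1 ('c')
  [10] 7/4 → 2 ('cc')
  [11] 4/2 → 0 ('')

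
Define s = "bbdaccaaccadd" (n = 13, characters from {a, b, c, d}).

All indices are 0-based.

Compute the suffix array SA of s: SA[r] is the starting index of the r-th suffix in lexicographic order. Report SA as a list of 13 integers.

rank→(start, suffix):
  0 → (6, 'aaccadd')
  1 → (3, 'accaaccadd')
  2 → (7, 'accadd')
  3 → (10, 'add')
  4 → (0, 'bbdaccaaccadd')
  5 → (1, 'bdaccaaccadd')
  6 → (5, 'caaccadd')
  7 → (9, 'cadd')
  8 → (4, 'ccaaccadd')
  9 → (8, 'ccadd')
  10 → (12, 'd')
  11 → (2, 'daccaaccadd')
  12 → (11, 'dd')

[6, 3, 7, 10, 0, 1, 5, 9, 4, 8, 12, 2, 11]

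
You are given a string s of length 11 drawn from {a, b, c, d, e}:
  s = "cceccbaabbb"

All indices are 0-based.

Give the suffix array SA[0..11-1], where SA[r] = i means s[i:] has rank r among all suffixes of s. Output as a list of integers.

rank→(start, suffix):
  0 → (6, 'aabbb')
  1 → (7, 'abbb')
  2 → (10, 'b')
  3 → (5, 'baabbb')
  4 → (9, 'bb')
  5 → (8, 'bbb')
  6 → (4, 'cbaabbb')
  7 → (3, 'ccbaabbb')
  8 → (0, 'cceccbaabbb')
  9 → (1, 'ceccbaabbb')
  10 → (2, 'eccbaabbb')

[6, 7, 10, 5, 9, 8, 4, 3, 0, 1, 2]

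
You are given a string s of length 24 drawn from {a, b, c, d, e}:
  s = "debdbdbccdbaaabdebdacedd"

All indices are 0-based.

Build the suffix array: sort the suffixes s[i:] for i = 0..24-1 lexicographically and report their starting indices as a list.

[11, 12, 13, 19, 10, 6, 17, 4, 2, 14, 7, 8, 20, 23, 18, 9, 5, 3, 22, 15, 0, 16, 1, 21]

rank | idx | suffix
   0 |  11 | aaabdebdacedd
   1 |  12 | aabdebdacedd
   2 |  13 | abdebdacedd
   3 |  19 | acedd
   4 |  10 | baaabdebdacedd
   5 |   6 | bccdbaaabdebdacedd
   6 |  17 | bdacedd
   7 |   4 | bdbccdbaaabdebdacedd
   8 |   2 | bdbdbccdbaaabdebdacedd
   9 |  14 | bdebdacedd
  10 |   7 | ccdbaaabdebdacedd
  11 |   8 | cdbaaabdebdacedd
  12 |  20 | cedd
  13 |  23 | d
  14 |  18 | dacedd
  15 |   9 | dbaaabdebdacedd
  16 |   5 | dbccdbaaabdebdacedd
  17 |   3 | dbdbccdbaaabdebdacedd
  18 |  22 | dd
  19 |  15 | debdacedd
  20 |   0 | debdbdbccdbaaabdebdacedd
  21 |  16 | ebdacedd
  22 |   1 | ebdbdbccdbaaabdebdacedd
  23 |  21 | edd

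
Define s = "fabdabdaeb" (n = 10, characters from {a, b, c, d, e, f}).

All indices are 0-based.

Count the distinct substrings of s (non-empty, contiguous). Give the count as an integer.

rank→(start, suffix):
  0 → (1, 'abdabdaeb')
  1 → (4, 'abdaeb')
  2 → (7, 'aeb')
  3 → (9, 'b')
  4 → (2, 'bdabdaeb')
  5 → (5, 'bdaeb')
  6 → (3, 'dabdaeb')
  7 → (6, 'daeb')
  8 → (8, 'eb')
  9 → (0, 'fabdabdaeb')

SA = [1, 4, 7, 9, 2, 5, 3, 6, 8, 0]
[i] adj suffixes → lcp
  [1] 1/4 → 4 ('abda')
  [2] 4/7 → 1 ('a')
  [3] 7/9 → 0 ('')
  [4] 9/2 → 1 ('b')
  [5] 2/5 → 3 ('bda')
  [6] 5/3 → 0 ('')
  [7] 3/6 → 2 ('da')
  [8] 6/8 → 0 ('')
  [9] 8/0 → 0 ('')

n(n+1)/2 = 10·11/2 = 55
Σ LCP = 0 + 4 + 1 + 0 + 1 + 3 + 0 + 2 + 0 + 0 = 11
distinct = 55 − 11 = 44

44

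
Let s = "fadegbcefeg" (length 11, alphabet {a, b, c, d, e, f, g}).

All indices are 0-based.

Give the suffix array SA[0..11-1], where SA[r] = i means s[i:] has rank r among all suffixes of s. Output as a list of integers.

rank | idx | suffix
   0 |   1 | adegbcefeg
   1 |   5 | bcefeg
   2 |   6 | cefeg
   3 |   2 | degbcefeg
   4 |   7 | efeg
   5 |   9 | eg
   6 |   3 | egbcefeg
   7 |   0 | fadegbcefeg
   8 |   8 | feg
   9 |  10 | g
  10 |   4 | gbcefeg

[1, 5, 6, 2, 7, 9, 3, 0, 8, 10, 4]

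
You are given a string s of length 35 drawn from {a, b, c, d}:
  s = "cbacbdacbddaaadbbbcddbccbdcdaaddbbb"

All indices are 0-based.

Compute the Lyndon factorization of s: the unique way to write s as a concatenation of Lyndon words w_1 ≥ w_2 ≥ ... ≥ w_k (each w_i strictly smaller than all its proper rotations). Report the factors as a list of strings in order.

emit factor 1: 'c' (i=0, period=1)
emit factor 2: 'b' (i=1, period=1)
emit factor 3: 'acbdacbdd' (i=2, period=9)
emit factor 4: 'aaadbbbcddbccbdcdaaddbbb' (i=11, period=24)

["c", "b", "acbdacbdd", "aaadbbbcddbccbdcdaaddbbb"]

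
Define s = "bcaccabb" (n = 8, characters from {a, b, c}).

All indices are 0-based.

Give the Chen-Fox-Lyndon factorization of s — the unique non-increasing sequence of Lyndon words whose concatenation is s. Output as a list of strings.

["bc", "acc", "abb"]

emit factor 1: 'bc' (i=0, period=2)
emit factor 2: 'acc' (i=2, period=3)
emit factor 3: 'abb' (i=5, period=3)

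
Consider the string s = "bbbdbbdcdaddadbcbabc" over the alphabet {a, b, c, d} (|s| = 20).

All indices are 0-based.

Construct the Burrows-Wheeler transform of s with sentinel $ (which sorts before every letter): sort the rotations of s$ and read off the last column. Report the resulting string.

rank  rotation               last
    0  $bbbdbbdcdaddadbcbabc  c
    1  abc$bbbdbbdcdaddadbcb  b
    2  adbcbabc$bbbdbbdcdadd  d
    3  addadbcbabc$bbbdbbdcd  d
    4  babc$bbbdbbdcdaddadbc  c
    5  bbbdbbdcdaddadbcbabc$  $
    6  bbdbbdcdaddadbcbabc$b  b
    7  bbdcdaddadbcbabc$bbbd  d
    8  bc$bbbdbbdcdaddadbcba  a
    9  bcbabc$bbbdbbdcdaddad  d
   10  bdbbdcdaddadbcbabc$bb  b
   11  bdcdaddadbcbabc$bbbdb  b
   12  c$bbbdbbdcdaddadbcbab  b
   13  cbabc$bbbdbbdcdaddadb  b
   14  cdaddadbcbabc$bbbdbbd  d
   15  dadbcbabc$bbbdbbdcdad  d
   16  daddadbcbabc$bbbdbbdc  c
   17  dbbdcdaddadbcbabc$bbb  b
   18  dbcbabc$bbbdbbdcdadda  a
   19  dcdaddadbcbabc$bbbdbb  b
   20  ddadbcbabc$bbbdbbdcda  a

cbddc$bdadbbbbddcbaba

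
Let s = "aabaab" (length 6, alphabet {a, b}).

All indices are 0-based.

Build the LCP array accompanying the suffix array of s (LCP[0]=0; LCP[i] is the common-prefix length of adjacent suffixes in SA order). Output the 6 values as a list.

rank→(start, suffix):
  0 → (3, 'aab')
  1 → (0, 'aabaab')
  2 → (4, 'ab')
  3 → (1, 'abaab')
  4 → (5, 'b')
  5 → (2, 'baab')

SA = [3, 0, 4, 1, 5, 2]
[i] adj suffixes → lcp
  [1] 3/0 → 3 ('aab')
  [2] 0/4 → 1 ('a')
  [3] 4/1 → 2 ('ab')
  [4] 1/5 → 0 ('')
  [5] 5/2 → 1 ('b')

[0, 3, 1, 2, 0, 1]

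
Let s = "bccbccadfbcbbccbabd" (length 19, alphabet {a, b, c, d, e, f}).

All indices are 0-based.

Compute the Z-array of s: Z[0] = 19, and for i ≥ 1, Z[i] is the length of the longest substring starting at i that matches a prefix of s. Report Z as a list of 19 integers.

[19, 0, 0, 3, 0, 0, 0, 0, 0, 2, 0, 1, 4, 0, 0, 1, 0, 1, 0]

Z[0]=19
i=1: outside box; Z[1]=0
i=2: outside box; Z[2]=0
i=3: outside box; Z[3]=3 extend→box=[3,6)
i=4: min(r-i=2, Z[1]=0)=0; Z[4]=0
i=5: min(r-i=1, Z[2]=0)=0; Z[5]=0
i=6: outside box; Z[6]=0
i=7: outside box; Z[7]=0
i=8: outside box; Z[8]=0
i=9: outside box; Z[9]=2 extend→box=[9,11)
i=10: min(r-i=1, Z[1]=0)=0; Z[10]=0
i=11: outside box; Z[11]=1 extend→box=[11,12)
i=12: outside box; Z[12]=4 extend→box=[12,16)
i=13: min(r-i=3, Z[1]=0)=0; Z[13]=0
i=14: min(r-i=2, Z[2]=0)=0; Z[14]=0
i=15: min(r-i=1, Z[3]=3)=1; Z[15]=1
i=16: outside box; Z[16]=0
i=17: outside box; Z[17]=1 extend→box=[17,18)
i=18: outside box; Z[18]=0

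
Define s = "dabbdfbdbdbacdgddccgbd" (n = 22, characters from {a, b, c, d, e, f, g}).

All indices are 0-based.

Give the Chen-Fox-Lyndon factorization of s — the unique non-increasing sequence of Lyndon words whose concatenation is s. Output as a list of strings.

["d", "abbdfbdbdbacdgddccgbd"]

emit factor 1: 'd' (i=0, period=1)
emit factor 2: 'abbdfbdbdbacdgddccgbd' (i=1, period=21)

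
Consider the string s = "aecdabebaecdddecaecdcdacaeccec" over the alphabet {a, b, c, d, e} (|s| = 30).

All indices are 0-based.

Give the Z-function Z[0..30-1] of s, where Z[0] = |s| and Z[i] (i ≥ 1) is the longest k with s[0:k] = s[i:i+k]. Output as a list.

[30, 0, 0, 0, 1, 0, 0, 0, 4, 0, 0, 0, 0, 0, 0, 0, 4, 0, 0, 0, 0, 0, 1, 0, 3, 0, 0, 0, 0, 0]

Z[0]=30
i=1: fresh scan; Z[1]=0
i=2: fresh scan; Z[2]=0
i=3: fresh scan; Z[3]=0
i=4: fresh scan; Z[4]=1 extend→box=[4,5)
i=5: fresh scan; Z[5]=0
i=6: fresh scan; Z[6]=0
i=7: fresh scan; Z[7]=0
i=8: fresh scan; Z[8]=4 extend→box=[8,12)
i=9: min(r-i=3, Z[1]=0)=0; Z[9]=0
i=10: min(r-i=2, Z[2]=0)=0; Z[10]=0
i=11: min(r-i=1, Z[3]=0)=0; Z[11]=0
i=12: fresh scan; Z[12]=0
i=13: fresh scan; Z[13]=0
i=14: fresh scan; Z[14]=0
i=15: fresh scan; Z[15]=0
i=16: fresh scan; Z[16]=4 extend→box=[16,20)
i=17: min(r-i=3, Z[1]=0)=0; Z[17]=0
i=18: min(r-i=2, Z[2]=0)=0; Z[18]=0
i=19: min(r-i=1, Z[3]=0)=0; Z[19]=0
i=20: fresh scan; Z[20]=0
i=21: fresh scan; Z[21]=0
i=22: fresh scan; Z[22]=1 extend→box=[22,23)
i=23: fresh scan; Z[23]=0
i=24: fresh scan; Z[24]=3 extend→box=[24,27)
i=25: min(r-i=2, Z[1]=0)=0; Z[25]=0
i=26: min(r-i=1, Z[2]=0)=0; Z[26]=0
i=27: fresh scan; Z[27]=0
i=28: fresh scan; Z[28]=0
i=29: fresh scan; Z[29]=0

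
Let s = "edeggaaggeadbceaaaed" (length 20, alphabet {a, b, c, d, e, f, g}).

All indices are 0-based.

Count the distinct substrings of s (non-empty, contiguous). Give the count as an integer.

rank→(start, suffix):
  0 → (15, 'aaaed')
  1 → (16, 'aaed')
  2 → (5, 'aaggeadbceaaaed')
  3 → (10, 'adbceaaaed')
  4 → (17, 'aed')
  5 → (6, 'aggeadbceaaaed')
  6 → (12, 'bceaaaed')
  7 → (13, 'ceaaaed')
  8 → (19, 'd')
  9 → (11, 'dbceaaaed')
  10 → (1, 'deggaaggeadbceaaaed')
  11 → (14, 'eaaaed')
  12 → (9, 'eadbceaaaed')
  13 → (18, 'ed')
  14 → (0, 'edeggaaggeadbceaaaed')
  15 → (2, 'eggaaggeadbceaaaed')
  16 → (4, 'gaaggeadbceaaaed')
  17 → (8, 'geadbceaaaed')
  18 → (3, 'ggaaggeadbceaaaed')
  19 → (7, 'ggeadbceaaaed')

SA = [15, 16, 5, 10, 17, 6, 12, 13, 19, 11, 1, 14, 9, 18, 0, 2, 4, 8, 3, 7]
i: (SA[i-1],SA[i]) lcp shared
  1: (15,16) 2 'aa'
  2: (16,5) 2 'aa'
  3: (5,10) 1 'a'
  4: (10,17) 1 'a'
  5: (17,6) 1 'a'
  6: (6,12) 0 ''
  7: (12,13) 0 ''
  8: (13,19) 0 ''
  9: (19,11) 1 'd'
  10: (11,1) 1 'd'
  11: (1,14) 0 ''
  12: (14,9) 2 'ea'
  13: (9,18) 1 'e'
  14: (18,0) 2 'ed'
  15: (0,2) 1 'e'
  16: (2,4) 0 ''
  17: (4,8) 1 'g'
  18: (8,3) 1 'g'
  19: (3,7) 2 'gg'

n(n+1)/2 = 20·21/2 = 210
Σ LCP = 0 + 2 + 2 + 1 + 1 + 1 + 0 + 0 + 0 + 1 + 1 + 0 + 2 + 1 + 2 + 1 + 0 + 1 + 1 + 2 = 19
distinct = 210 − 19 = 191

191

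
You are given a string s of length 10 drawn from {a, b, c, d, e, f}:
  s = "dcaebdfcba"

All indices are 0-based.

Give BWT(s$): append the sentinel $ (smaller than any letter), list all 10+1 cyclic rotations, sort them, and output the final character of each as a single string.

abccedf$bad

rank  rotation     last
    0  $dcaebdfcba  a
    1  a$dcaebdfcb  b
    2  aebdfcba$dc  c
    3  ba$dcaebdfc  c
    4  bdfcba$dcae  e
    5  caebdfcba$d  d
    6  cba$dcaebdf  f
    7  dcaebdfcba$  $
    8  dfcba$dcaeb  b
    9  ebdfcba$dca  a
   10  fcba$dcaebd  d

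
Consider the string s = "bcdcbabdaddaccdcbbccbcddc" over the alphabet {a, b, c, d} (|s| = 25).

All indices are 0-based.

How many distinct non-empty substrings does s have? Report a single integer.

sorted suffixes:
  #0 SA[0]=5  'abdaddaccdcbbccbcddc'
  #1 SA[1]=11  'accdcbbccbcddc'
  #2 SA[2]=8  'addaccdcbbccbcddc'
  #3 SA[3]=4  'babdaddaccdcbbccbcddc'
  #4 SA[4]=16  'bbccbcddc'
  #5 SA[5]=17  'bccbcddc'
  #6 SA[6]=0  'bcdcbabdaddaccdcbbccbcddc'
  #7 SA[7]=20  'bcddc'
  #8 SA[8]=6  'bdaddaccdcbbccbcddc'
  #9 SA[9]=24  'c'
  #10 SA[10]=3  'cbabdaddaccdcbbccbcddc'
  #11 SA[11]=15  'cbbccbcddc'
  #12 SA[12]=19  'cbcddc'
  #13 SA[13]=18  'ccbcddc'
  #14 SA[14]=12  'ccdcbbccbcddc'
  #15 SA[15]=1  'cdcbabdaddaccdcbbccbcddc'
  #16 SA[16]=13  'cdcbbccbcddc'
  #17 SA[17]=21  'cddc'
  #18 SA[18]=10  'daccdcbbccbcddc'
  #19 SA[19]=7  'daddaccdcbbccbcddc'
  #20 SA[20]=23  'dc'
  #21 SA[21]=2  'dcbabdaddaccdcbbccbcddc'
  #22 SA[22]=14  'dcbbccbcddc'
  #23 SA[23]=9  'ddaccdcbbccbcddc'
  #24 SA[24]=22  'ddc'

SA = [5, 11, 8, 4, 16, 17, 0, 20, 6, 24, 3, 15, 19, 18, 12, 1, 13, 21, 10, 7, 23, 2, 14, 9, 22]
[i] adj suffixes → lcp
  [1] 5/11 → 1 ('a')
  [2] 11/8 → 1 ('a')
  [3] 8/4 → 0 ('')
  [4] 4/16 → 1 ('b')
  [5] 16/17 → 1 ('b')
  [6] 17/0 → 2 ('bc')
  [7] 0/20 → 3 ('bcd')
  [8] 20/6 → 1 ('b')
  [9] 6/24 → 0 ('')
  [10] 24/3 → 1 ('c')
  [11] 3/15 → 2 ('cb')
  [12] 15/19 → 2 ('cb')
  [13] 19/18 → 1 ('c')
  [14] 18/12 → 2 ('cc')
  [15] 12/1 → 1 ('c')
  [16] 1/13 → 4 ('cdcb')
  [17] 13/21 → 2 ('cd')
  [18] 21/10 → 0 ('')
  [19] 10/7 → 2 ('da')
  [20] 7/23 → 1 ('d')
  [21] 23/2 → 2 ('dc')
  [22] 2/14 → 3 ('dcb')
  [23] 14/9 → 1 ('d')
  [24] 9/22 → 2 ('dd')

n(n+1)/2 = 25·26/2 = 325
Σ LCP = 0 + 1 + 1 + 0 + 1 + 1 + 2 + 3 + 1 + 0 + 1 + 2 + 2 + 1 + 2 + 1 + 4 + 2 + 0 + 2 + 1 + 2 + 3 + 1 + 2 = 36
distinct = 325 − 36 = 289

289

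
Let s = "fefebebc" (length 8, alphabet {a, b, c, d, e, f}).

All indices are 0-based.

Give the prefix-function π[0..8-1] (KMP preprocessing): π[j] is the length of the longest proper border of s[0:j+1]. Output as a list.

π[0] = 0
j=1 s[j]='e': π[1]=0 (border '')
j=2 s[j]='f': π[2]=1 (border 'f')
j=3 s[j]='e': π[3]=2 (border 'fe')
j=4 s[j]='b': k: 2→0; π[4]=0 (border '')
j=5 s[j]='e': π[5]=0 (border '')
j=6 s[j]='b': π[6]=0 (border '')
j=7 s[j]='c': π[7]=0 (border '')

[0, 0, 1, 2, 0, 0, 0, 0]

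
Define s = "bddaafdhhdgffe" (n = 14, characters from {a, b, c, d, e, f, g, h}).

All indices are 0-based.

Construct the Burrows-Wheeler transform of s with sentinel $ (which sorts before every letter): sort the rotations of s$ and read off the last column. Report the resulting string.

rank  rotation         last
    0  $bddaafdhhdgffe  e
    1  aafdhhdgffe$bdd  d
    2  afdhhdgffe$bdda  a
    3  bddaafdhhdgffe$  $
    4  daafdhhdgffe$bd  d
    5  ddaafdhhdgffe$b  b
    6  dgffe$bddaafdhh  h
    7  dhhdgffe$bddaaf  f
    8  e$bddaafdhhdgff  f
    9  fdhhdgffe$bddaa  a
   10  fe$bddaafdhhdgf  f
   11  ffe$bddaafdhhdg  g
   12  gffe$bddaafdhhd  d
   13  hdgffe$bddaafdh  h
   14  hhdgffe$bddaafd  d

eda$dbhffafgdhd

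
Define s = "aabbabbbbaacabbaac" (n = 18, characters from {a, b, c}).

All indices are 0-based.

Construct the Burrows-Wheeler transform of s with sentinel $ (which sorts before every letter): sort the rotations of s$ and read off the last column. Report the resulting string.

c$bbcabaabbbababaaa

rank  rotation             last
    0  $aabbabbbbaacabbaac  c
    1  aabbabbbbaacabbaac$  $
    2  aac$aabbabbbbaacabb  b
    3  aacabbaac$aabbabbbb  b
    4  abbaac$aabbabbbbaac  c
    5  abbabbbbaacabbaac$a  a
    6  abbbbaacabbaac$aabb  b
    7  ac$aabbabbbbaacabba  a
    8  acabbaac$aabbabbbba  a
    9  baac$aabbabbbbaacab  b
   10  baacabbaac$aabbabbb  b
   11  babbbbaacabbaac$aab  b
   12  bbaac$aabbabbbbaaca  a
   13  bbaacabbaac$aabbabb  b
   14  bbabbbbaacabbaac$aa  a
   15  bbbaacabbaac$aabbab  b
   16  bbbbaacabbaac$aabba  a
   17  c$aabbabbbbaacabbaa  a
   18  cabbaac$aabbabbbbaa  a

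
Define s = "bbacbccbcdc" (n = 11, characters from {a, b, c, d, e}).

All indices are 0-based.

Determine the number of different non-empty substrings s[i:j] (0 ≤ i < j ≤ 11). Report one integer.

56

rank | idx | suffix
   0 |   2 | acbccbcdc
   1 |   1 | bacbccbcdc
   2 |   0 | bbacbccbcdc
   3 |   4 | bccbcdc
   4 |   7 | bcdc
   5 |  10 | c
   6 |   3 | cbccbcdc
   7 |   6 | cbcdc
   8 |   5 | ccbcdc
   9 |   8 | cdc
  10 |   9 | dc

SA = [2, 1, 0, 4, 7, 10, 3, 6, 5, 8, 9]
rank  pair      lcp
   1  s[2:],s[1:]  0  ''
   2  s[1:],s[0:]  1  'b'
   3  s[0:],s[4:]  1  'b'
   4  s[4:],s[7:]  2  'bc'
   5  s[7:],s[10:]  0  ''
   6  s[10:],s[3:]  1  'c'
   7  s[3:],s[6:]  3  'cbc'
   8  s[6:],s[5:]  1  'c'
   9  s[5:],s[8:]  1  'c'
  10  s[8:],s[9:]  0  ''

n(n+1)/2 = 11·12/2 = 66
Σ LCP = 0 + 0 + 1 + 1 + 2 + 0 + 1 + 3 + 1 + 1 + 0 = 10
distinct = 66 − 10 = 56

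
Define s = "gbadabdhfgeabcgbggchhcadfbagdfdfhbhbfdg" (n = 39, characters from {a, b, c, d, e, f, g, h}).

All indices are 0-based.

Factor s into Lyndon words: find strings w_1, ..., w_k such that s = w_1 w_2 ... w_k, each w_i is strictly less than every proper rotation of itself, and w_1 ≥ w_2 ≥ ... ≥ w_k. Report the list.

emit factor 1: 'g' (i=0, period=1)
emit factor 2: 'b' (i=1, period=1)
emit factor 3: 'ad' (i=2, period=2)
emit factor 4: 'abdhfge' (i=4, period=7)
emit factor 5: 'abcgbggchhcadfbagdfdfhbhbfdg' (i=11, period=28)

["g", "b", "ad", "abdhfge", "abcgbggchhcadfbagdfdfhbhbfdg"]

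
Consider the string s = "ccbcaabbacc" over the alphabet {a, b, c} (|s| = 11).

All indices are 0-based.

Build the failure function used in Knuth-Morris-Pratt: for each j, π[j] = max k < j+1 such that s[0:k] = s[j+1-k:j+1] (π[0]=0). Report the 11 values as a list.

[0, 1, 0, 1, 0, 0, 0, 0, 0, 1, 2]

π[0] = 0
j=1 s[j]='c': π[1]=1 (border 'c')
j=2 s[j]='b': k: 1→0; π[2]=0 (border '')
j=3 s[j]='c': π[3]=1 (border 'c')
j=4 s[j]='a': k: 1→0; π[4]=0 (border '')
j=5 s[j]='a': π[5]=0 (border '')
j=6 s[j]='b': π[6]=0 (border '')
j=7 s[j]='b': π[7]=0 (border '')
j=8 s[j]='a': π[8]=0 (border '')
j=9 s[j]='c': π[9]=1 (border 'c')
j=10 s[j]='c': π[10]=2 (border 'cc')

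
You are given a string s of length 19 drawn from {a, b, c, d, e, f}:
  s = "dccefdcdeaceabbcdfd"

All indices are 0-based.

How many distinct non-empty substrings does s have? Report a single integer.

172

sorted suffixes:
  #0 SA[0]=12  'abbcdfd'
  #1 SA[1]=9  'aceabbcdfd'
  #2 SA[2]=13  'bbcdfd'
  #3 SA[3]=14  'bcdfd'
  #4 SA[4]=1  'ccefdcdeaceabbcdfd'
  #5 SA[5]=6  'cdeaceabbcdfd'
  #6 SA[6]=15  'cdfd'
  #7 SA[7]=10  'ceabbcdfd'
  #8 SA[8]=2  'cefdcdeaceabbcdfd'
  #9 SA[9]=18  'd'
  #10 SA[10]=0  'dccefdcdeaceabbcdfd'
  #11 SA[11]=5  'dcdeaceabbcdfd'
  #12 SA[12]=7  'deaceabbcdfd'
  #13 SA[13]=16  'dfd'
  #14 SA[14]=11  'eabbcdfd'
  #15 SA[15]=8  'eaceabbcdfd'
  #16 SA[16]=3  'efdcdeaceabbcdfd'
  #17 SA[17]=17  'fd'
  #18 SA[18]=4  'fdcdeaceabbcdfd'

SA = [12, 9, 13, 14, 1, 6, 15, 10, 2, 18, 0, 5, 7, 16, 11, 8, 3, 17, 4]
[i] adj suffixes → lcp
  [1] 12/9 → 1 ('a')
  [2] 9/13 → 0 ('')
  [3] 13/14 → 1 ('b')
  [4] 14/1 → 0 ('')
  [5] 1/6 → 1 ('c')
  [6] 6/15 → 2 ('cd')
  [7] 15/10 → 1 ('c')
  [8] 10/2 → 2 ('ce')
  [9] 2/18 → 0 ('')
  [10] 18/0 → 1 ('d')
  [11] 0/5 → 2 ('dc')
  [12] 5/7 → 1 ('d')
  [13] 7/16 → 1 ('d')
  [14] 16/11 → 0 ('')
  [15] 11/8 → 2 ('ea')
  [16] 8/3 → 1 ('e')
  [17] 3/17 → 0 ('')
  [18] 17/4 → 2 ('fd')

n(n+1)/2 = 19·20/2 = 190
Σ LCP = 0 + 1 + 0 + 1 + 0 + 1 + 2 + 1 + 2 + 0 + 1 + 2 + 1 + 1 + 0 + 2 + 1 + 0 + 2 = 18
distinct = 190 − 18 = 172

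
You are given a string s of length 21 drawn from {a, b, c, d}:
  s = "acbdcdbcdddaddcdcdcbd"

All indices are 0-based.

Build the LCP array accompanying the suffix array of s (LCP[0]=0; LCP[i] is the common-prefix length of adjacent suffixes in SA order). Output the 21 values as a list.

[0, 1, 0, 1, 2, 0, 3, 1, 2, 3, 2, 0, 1, 1, 1, 2, 3, 4, 1, 2, 2]

rank | idx | suffix
   0 |   0 | acbdcdbcdddaddcdcdcbd
   1 |  11 | addcdcdcbd
   2 |   6 | bcdddaddcdcdcbd
   3 |  19 | bd
   4 |   2 | bdcdbcdddaddcdcdcbd
   5 |  18 | cbd
   6 |   1 | cbdcdbcdddaddcdcdcbd
   7 |   4 | cdbcdddaddcdcdcbd
   8 |  16 | cdcbd
   9 |  14 | cdcdcbd
  10 |   7 | cdddaddcdcdcbd
  11 |  20 | d
  12 |  10 | daddcdcdcbd
  13 |   5 | dbcdddaddcdcdcbd
  14 |  17 | dcbd
  15 |   3 | dcdbcdddaddcdcdcbd
  16 |  15 | dcdcbd
  17 |  13 | dcdcdcbd
  18 |   9 | ddaddcdcdcbd
  19 |  12 | ddcdcdcbd
  20 |   8 | dddaddcdcdcbd

SA = [0, 11, 6, 19, 2, 18, 1, 4, 16, 14, 7, 20, 10, 5, 17, 3, 15, 13, 9, 12, 8]
i: (SA[i-1],SA[i]) lcp shared
  1: (0,11) 1 'a'
  2: (11,6) 0 ''
  3: (6,19) 1 'b'
  4: (19,2) 2 'bd'
  5: (2,18) 0 ''
  6: (18,1) 3 'cbd'
  7: (1,4) 1 'c'
  8: (4,16) 2 'cd'
  9: (16,14) 3 'cdc'
  10: (14,7) 2 'cd'
  11: (7,20) 0 ''
  12: (20,10) 1 'd'
  13: (10,5) 1 'd'
  14: (5,17) 1 'd'
  15: (17,3) 2 'dc'
  16: (3,15) 3 'dcd'
  17: (15,13) 4 'dcdc'
  18: (13,9) 1 'd'
  19: (9,12) 2 'dd'
  20: (12,8) 2 'dd'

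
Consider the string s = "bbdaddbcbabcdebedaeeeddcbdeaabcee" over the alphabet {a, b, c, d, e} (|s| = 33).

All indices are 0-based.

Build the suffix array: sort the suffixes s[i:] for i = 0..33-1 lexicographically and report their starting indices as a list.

rank→(start, suffix):
  0 → (27, 'aabcee')
  1 → (9, 'abcdebedaeeeddcbdeaabcee')
  2 → (28, 'abcee')
  3 → (3, 'addbcbabcdebedaeeeddcbdeaabcee')
  4 → (17, 'aeeeddcbdeaabcee')
  5 → (8, 'babcdebedaeeeddcbdeaabcee')
  6 → (0, 'bbdaddbcbabcdebedaeeeddcbdeaabcee')
  7 → (6, 'bcbabcdebedaeeeddcbdeaabcee')
  8 → (10, 'bcdebedaeeeddcbdeaabcee')
  9 → (29, 'bcee')
  10 → (1, 'bdaddbcbabcdebedaeeeddcbdeaabcee')
  11 → (24, 'bdeaabcee')
  12 → (14, 'bedaeeeddcbdeaabcee')
  13 → (7, 'cbabcdebedaeeeddcbdeaabcee')
  14 → (23, 'cbdeaabcee')
  15 → (11, 'cdebedaeeeddcbdeaabcee')
  16 → (30, 'cee')
  17 → (2, 'daddbcbabcdebedaeeeddcbdeaabcee')
  18 → (16, 'daeeeddcbdeaabcee')
  19 → (5, 'dbcbabcdebedaeeeddcbdeaabcee')
  20 → (22, 'dcbdeaabcee')
  21 → (4, 'ddbcbabcdebedaeeeddcbdeaabcee')
  22 → (21, 'ddcbdeaabcee')
  23 → (25, 'deaabcee')
  24 → (12, 'debedaeeeddcbdeaabcee')
  25 → (32, 'e')
  26 → (26, 'eaabcee')
  27 → (13, 'ebedaeeeddcbdeaabcee')
  28 → (15, 'edaeeeddcbdeaabcee')
  29 → (20, 'eddcbdeaabcee')
  30 → (31, 'ee')
  31 → (19, 'eeddcbdeaabcee')
  32 → (18, 'eeeddcbdeaabcee')

[27, 9, 28, 3, 17, 8, 0, 6, 10, 29, 1, 24, 14, 7, 23, 11, 30, 2, 16, 5, 22, 4, 21, 25, 12, 32, 26, 13, 15, 20, 31, 19, 18]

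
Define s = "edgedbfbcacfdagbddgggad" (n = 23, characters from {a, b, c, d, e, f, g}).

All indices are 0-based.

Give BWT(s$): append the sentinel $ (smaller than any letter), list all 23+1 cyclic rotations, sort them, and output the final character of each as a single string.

dcgdfgdbaafebedg$bcgadgd

rank  rotation                  last
    0  $edgedbfbcacfdagbddgggad  d
    1  acfdagbddgggad$edgedbfbc  c
    2  ad$edgedbfbcacfdagbddggg  g
    3  agbddgggad$edgedbfbcacfd  d
    4  bcacfdagbddgggad$edgedbf  f
    5  bddgggad$edgedbfbcacfdag  g
    6  bfbcacfdagbddgggad$edged  d
    7  cacfdagbddgggad$edgedbfb  b
    8  cfdagbddgggad$edgedbfbca  a
    9  d$edgedbfbcacfdagbddggga  a
   10  dagbddgggad$edgedbfbcacf  f
   11  dbfbcacfdagbddgggad$edge  e
   12  ddgggad$edgedbfbcacfdagb  b
   13  dgedbfbcacfdagbddgggad$e  e
   14  dgggad$edgedbfbcacfdagbd  d
   15  edbfbcacfdagbddgggad$edg  g
   16  edgedbfbcacfdagbddgggad$  $
   17  fbcacfdagbddgggad$edgedb  b
   18  fdagbddgggad$edgedbfbcac  c
   19  gad$edgedbfbcacfdagbddgg  g
   20  gbddgggad$edgedbfbcacfda  a
   21  gedbfbcacfdagbddgggad$ed  d
   22  ggad$edgedbfbcacfdagbddg  g
   23  gggad$edgedbfbcacfdagbdd  d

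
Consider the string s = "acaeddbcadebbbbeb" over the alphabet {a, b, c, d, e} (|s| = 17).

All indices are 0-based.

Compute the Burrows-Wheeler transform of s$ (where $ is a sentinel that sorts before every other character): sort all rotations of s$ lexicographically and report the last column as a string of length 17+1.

b$cceebbdbbadeabda

rank  rotation            last
    0  $acaeddbcadebbbbeb  b
    1  acaeddbcadebbbbeb$  $
    2  adebbbbeb$acaeddbc  c
    3  aeddbcadebbbbeb$ac  c
    4  b$acaeddbcadebbbbe  e
    5  bbbbeb$acaeddbcade  e
    6  bbbeb$acaeddbcadeb  b
    7  bbeb$acaeddbcadebb  b
    8  bcadebbbbeb$acaedd  d
    9  beb$acaeddbcadebbb  b
   10  cadebbbbeb$acaeddb  b
   11  caeddbcadebbbbeb$a  a
   12  dbcadebbbbeb$acaed  d
   13  ddbcadebbbbeb$acae  e
   14  debbbbeb$acaeddbca  a
   15  eb$acaeddbcadebbbb  b
   16  ebbbbeb$acaeddbcad  d
   17  eddbcadebbbbeb$aca  a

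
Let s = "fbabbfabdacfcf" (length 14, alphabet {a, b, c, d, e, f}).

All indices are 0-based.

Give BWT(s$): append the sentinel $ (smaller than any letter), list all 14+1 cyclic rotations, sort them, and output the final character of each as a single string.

rank  rotation         last
    0  $fbabbfabdacfcf  f
    1  abbfabdacfcf$fb  b
    2  abdacfcf$fbabbf  f
    3  acfcf$fbabbfabd  d
    4  babbfabdacfcf$f  f
    5  bbfabdacfcf$fba  a
    6  bdacfcf$fbabbfa  a
    7  bfabdacfcf$fbab  b
    8  cf$fbabbfabdacf  f
    9  cfcf$fbabbfabda  a
   10  dacfcf$fbabbfab  b
   11  f$fbabbfabdacfc  c
   12  fabdacfcf$fbabb  b
   13  fbabbfabdacfcf$  $
   14  fcf$fbabbfabdac  c

fbfdfaabfabcb$c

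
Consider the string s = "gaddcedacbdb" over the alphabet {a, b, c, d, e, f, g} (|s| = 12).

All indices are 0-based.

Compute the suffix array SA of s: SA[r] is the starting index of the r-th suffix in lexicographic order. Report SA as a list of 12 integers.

rank | idx | suffix
   0 |   7 | acbdb
   1 |   1 | addcedacbdb
   2 |  11 | b
   3 |   9 | bdb
   4 |   8 | cbdb
   5 |   4 | cedacbdb
   6 |   6 | dacbdb
   7 |  10 | db
   8 |   3 | dcedacbdb
   9 |   2 | ddcedacbdb
  10 |   5 | edacbdb
  11 |   0 | gaddcedacbdb

[7, 1, 11, 9, 8, 4, 6, 10, 3, 2, 5, 0]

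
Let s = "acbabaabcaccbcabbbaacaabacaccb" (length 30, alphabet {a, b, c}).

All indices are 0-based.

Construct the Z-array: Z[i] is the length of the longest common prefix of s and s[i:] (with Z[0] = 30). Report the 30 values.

[30, 0, 0, 1, 0, 1, 1, 0, 0, 2, 0, 0, 0, 0, 1, 0, 0, 0, 1, 2, 0, 1, 1, 0, 2, 0, 2, 0, 0, 0]

Z[0]=30
i=1: i≥r, start 0; Z[1]=0
i=2: i≥r, start 0; Z[2]=0
i=3: i≥r, start 0; Z[3]=1 extend→box=[3,4)
i=4: i≥r, start 0; Z[4]=0
i=5: i≥r, start 0; Z[5]=1 extend→box=[5,6)
i=6: i≥r, start 0; Z[6]=1 extend→box=[6,7)
i=7: i≥r, start 0; Z[7]=0
i=8: i≥r, start 0; Z[8]=0
i=9: i≥r, start 0; Z[9]=2 extend→box=[9,11)
i=10: min(r-i=1, Z[1]=0)=0; Z[10]=0
i=11: i≥r, start 0; Z[11]=0
i=12: i≥r, start 0; Z[12]=0
i=13: i≥r, start 0; Z[13]=0
i=14: i≥r, start 0; Z[14]=1 extend→box=[14,15)
i=15: i≥r, start 0; Z[15]=0
i=16: i≥r, start 0; Z[16]=0
i=17: i≥r, start 0; Z[17]=0
i=18: i≥r, start 0; Z[18]=1 extend→box=[18,19)
i=19: i≥r, start 0; Z[19]=2 extend→box=[19,21)
i=20: min(r-i=1, Z[1]=0)=0; Z[20]=0
i=21: i≥r, start 0; Z[21]=1 extend→box=[21,22)
i=22: i≥r, start 0; Z[22]=1 extend→box=[22,23)
i=23: i≥r, start 0; Z[23]=0
i=24: i≥r, start 0; Z[24]=2 extend→box=[24,26)
i=25: min(r-i=1, Z[1]=0)=0; Z[25]=0
i=26: i≥r, start 0; Z[26]=2 extend→box=[26,28)
i=27: min(r-i=1, Z[1]=0)=0; Z[27]=0
i=28: i≥r, start 0; Z[28]=0
i=29: i≥r, start 0; Z[29]=0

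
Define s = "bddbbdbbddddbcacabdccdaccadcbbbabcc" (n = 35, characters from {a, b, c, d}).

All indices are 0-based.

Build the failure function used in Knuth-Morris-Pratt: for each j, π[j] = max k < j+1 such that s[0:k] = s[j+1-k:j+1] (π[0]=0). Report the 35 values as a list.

π[0] = 0
j=1 s[j]='d': π[1]=0 (border '')
j=2 s[j]='d': π[2]=0 (border '')
j=3 s[j]='b': π[3]=1 (border 'b')
j=4 s[j]='b': k: 1→0; π[4]=1 (border 'b')
j=5 s[j]='d': π[5]=2 (border 'bd')
j=6 s[j]='b': k: 2→0; π[6]=1 (border 'b')
j=7 s[j]='b': k: 1→0; π[7]=1 (border 'b')
j=8 s[j]='d': π[8]=2 (border 'bd')
j=9 s[j]='d': π[9]=3 (border 'bdd')
j=10 s[j]='d': k: 3→0; π[10]=0 (border '')
j=11 s[j]='d': π[11]=0 (border '')
j=12 s[j]='b': π[12]=1 (border 'b')
j=13 s[j]='c': k: 1→0; π[13]=0 (border '')
j=14 s[j]='a': π[14]=0 (border '')
j=15 s[j]='c': π[15]=0 (border '')
j=16 s[j]='a': π[16]=0 (border '')
j=17 s[j]='b': π[17]=1 (border 'b')
j=18 s[j]='d': π[18]=2 (border 'bd')
j=19 s[j]='c': k: 2→0; π[19]=0 (border '')
j=20 s[j]='c': π[20]=0 (border '')
j=21 s[j]='d': π[21]=0 (border '')
j=22 s[j]='a': π[22]=0 (border '')
j=23 s[j]='c': π[23]=0 (border '')
j=24 s[j]='c': π[24]=0 (border '')
j=25 s[j]='a': π[25]=0 (border '')
j=26 s[j]='d': π[26]=0 (border '')
j=27 s[j]='c': π[27]=0 (border '')
j=28 s[j]='b': π[28]=1 (border 'b')
j=29 s[j]='b': k: 1→0; π[29]=1 (border 'b')
j=30 s[j]='b': k: 1→0; π[30]=1 (border 'b')
j=31 s[j]='a': k: 1→0; π[31]=0 (border '')
j=32 s[j]='b': π[32]=1 (border 'b')
j=33 s[j]='c': k: 1→0; π[33]=0 (border '')
j=34 s[j]='c': π[34]=0 (border '')

[0, 0, 0, 1, 1, 2, 1, 1, 2, 3, 0, 0, 1, 0, 0, 0, 0, 1, 2, 0, 0, 0, 0, 0, 0, 0, 0, 0, 1, 1, 1, 0, 1, 0, 0]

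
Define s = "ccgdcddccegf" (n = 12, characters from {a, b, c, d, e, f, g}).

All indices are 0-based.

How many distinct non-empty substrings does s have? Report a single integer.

69

rank→(start, suffix):
  0 → (7, 'ccegf')
  1 → (0, 'ccgdcddccegf')
  2 → (4, 'cddccegf')
  3 → (8, 'cegf')
  4 → (1, 'cgdcddccegf')
  5 → (6, 'dccegf')
  6 → (3, 'dcddccegf')
  7 → (5, 'ddccegf')
  8 → (9, 'egf')
  9 → (11, 'f')
  10 → (2, 'gdcddccegf')
  11 → (10, 'gf')

SA = [7, 0, 4, 8, 1, 6, 3, 5, 9, 11, 2, 10]
rank  pair      lcp
   1  s[7:],s[0:]  2  'cc'
   2  s[0:],s[4:]  1  'c'
   3  s[4:],s[8:]  1  'c'
   4  s[8:],s[1:]  1  'c'
   5  s[1:],s[6:]  0  ''
   6  s[6:],s[3:]  2  'dc'
   7  s[3:],s[5:]  1  'd'
   8  s[5:],s[9:]  0  ''
   9  s[9:],s[11:]  0  ''
  10  s[11:],s[2:]  0  ''
  11  s[2:],s[10:]  1  'g'

n(n+1)/2 = 12·13/2 = 78
Σ LCP = 0 + 2 + 1 + 1 + 1 + 0 + 2 + 1 + 0 + 0 + 0 + 1 = 9
distinct = 78 − 9 = 69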